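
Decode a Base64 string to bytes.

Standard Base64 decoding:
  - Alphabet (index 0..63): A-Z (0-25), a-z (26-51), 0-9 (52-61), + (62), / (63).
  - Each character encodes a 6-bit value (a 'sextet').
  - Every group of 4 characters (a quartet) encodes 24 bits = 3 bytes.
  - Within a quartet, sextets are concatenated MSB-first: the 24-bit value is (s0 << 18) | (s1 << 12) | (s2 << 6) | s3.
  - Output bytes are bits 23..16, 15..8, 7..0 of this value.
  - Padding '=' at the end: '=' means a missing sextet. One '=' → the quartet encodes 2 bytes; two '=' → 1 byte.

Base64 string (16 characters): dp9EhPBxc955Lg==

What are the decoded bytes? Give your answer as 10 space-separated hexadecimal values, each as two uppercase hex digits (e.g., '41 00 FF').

After char 0 ('d'=29): chars_in_quartet=1 acc=0x1D bytes_emitted=0
After char 1 ('p'=41): chars_in_quartet=2 acc=0x769 bytes_emitted=0
After char 2 ('9'=61): chars_in_quartet=3 acc=0x1DA7D bytes_emitted=0
After char 3 ('E'=4): chars_in_quartet=4 acc=0x769F44 -> emit 76 9F 44, reset; bytes_emitted=3
After char 4 ('h'=33): chars_in_quartet=1 acc=0x21 bytes_emitted=3
After char 5 ('P'=15): chars_in_quartet=2 acc=0x84F bytes_emitted=3
After char 6 ('B'=1): chars_in_quartet=3 acc=0x213C1 bytes_emitted=3
After char 7 ('x'=49): chars_in_quartet=4 acc=0x84F071 -> emit 84 F0 71, reset; bytes_emitted=6
After char 8 ('c'=28): chars_in_quartet=1 acc=0x1C bytes_emitted=6
After char 9 ('9'=61): chars_in_quartet=2 acc=0x73D bytes_emitted=6
After char 10 ('5'=57): chars_in_quartet=3 acc=0x1CF79 bytes_emitted=6
After char 11 ('5'=57): chars_in_quartet=4 acc=0x73DE79 -> emit 73 DE 79, reset; bytes_emitted=9
After char 12 ('L'=11): chars_in_quartet=1 acc=0xB bytes_emitted=9
After char 13 ('g'=32): chars_in_quartet=2 acc=0x2E0 bytes_emitted=9
Padding '==': partial quartet acc=0x2E0 -> emit 2E; bytes_emitted=10

Answer: 76 9F 44 84 F0 71 73 DE 79 2E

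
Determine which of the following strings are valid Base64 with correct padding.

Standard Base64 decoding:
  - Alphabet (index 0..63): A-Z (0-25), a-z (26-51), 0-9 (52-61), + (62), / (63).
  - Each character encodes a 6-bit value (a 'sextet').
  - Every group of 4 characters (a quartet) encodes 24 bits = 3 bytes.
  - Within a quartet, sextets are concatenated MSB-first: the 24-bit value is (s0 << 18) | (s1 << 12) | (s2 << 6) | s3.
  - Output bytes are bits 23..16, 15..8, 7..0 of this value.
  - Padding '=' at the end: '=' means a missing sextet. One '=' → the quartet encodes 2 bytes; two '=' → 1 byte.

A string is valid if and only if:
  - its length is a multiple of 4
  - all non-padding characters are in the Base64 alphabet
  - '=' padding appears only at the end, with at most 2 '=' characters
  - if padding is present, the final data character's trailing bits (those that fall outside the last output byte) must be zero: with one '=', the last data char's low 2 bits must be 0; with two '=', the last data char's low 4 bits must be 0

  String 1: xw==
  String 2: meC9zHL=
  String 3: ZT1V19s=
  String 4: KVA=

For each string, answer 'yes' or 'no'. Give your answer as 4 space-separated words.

Answer: yes no yes yes

Derivation:
String 1: 'xw==' → valid
String 2: 'meC9zHL=' → invalid (bad trailing bits)
String 3: 'ZT1V19s=' → valid
String 4: 'KVA=' → valid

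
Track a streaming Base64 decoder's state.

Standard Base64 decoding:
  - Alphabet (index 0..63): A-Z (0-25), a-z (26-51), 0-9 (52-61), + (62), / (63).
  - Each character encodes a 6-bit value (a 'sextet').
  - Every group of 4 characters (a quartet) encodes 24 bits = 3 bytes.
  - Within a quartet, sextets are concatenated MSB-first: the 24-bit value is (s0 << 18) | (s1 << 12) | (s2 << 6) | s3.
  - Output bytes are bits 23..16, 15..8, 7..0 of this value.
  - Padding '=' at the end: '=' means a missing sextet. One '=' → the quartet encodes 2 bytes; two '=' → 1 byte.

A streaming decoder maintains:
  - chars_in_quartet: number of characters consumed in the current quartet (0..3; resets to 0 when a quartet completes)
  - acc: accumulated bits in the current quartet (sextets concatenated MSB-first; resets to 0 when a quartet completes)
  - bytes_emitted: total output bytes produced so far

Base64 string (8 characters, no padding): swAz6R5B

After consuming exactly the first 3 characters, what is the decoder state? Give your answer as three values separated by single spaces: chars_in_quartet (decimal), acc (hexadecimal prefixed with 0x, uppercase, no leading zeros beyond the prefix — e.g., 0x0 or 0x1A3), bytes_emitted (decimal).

After char 0 ('s'=44): chars_in_quartet=1 acc=0x2C bytes_emitted=0
After char 1 ('w'=48): chars_in_quartet=2 acc=0xB30 bytes_emitted=0
After char 2 ('A'=0): chars_in_quartet=3 acc=0x2CC00 bytes_emitted=0

Answer: 3 0x2CC00 0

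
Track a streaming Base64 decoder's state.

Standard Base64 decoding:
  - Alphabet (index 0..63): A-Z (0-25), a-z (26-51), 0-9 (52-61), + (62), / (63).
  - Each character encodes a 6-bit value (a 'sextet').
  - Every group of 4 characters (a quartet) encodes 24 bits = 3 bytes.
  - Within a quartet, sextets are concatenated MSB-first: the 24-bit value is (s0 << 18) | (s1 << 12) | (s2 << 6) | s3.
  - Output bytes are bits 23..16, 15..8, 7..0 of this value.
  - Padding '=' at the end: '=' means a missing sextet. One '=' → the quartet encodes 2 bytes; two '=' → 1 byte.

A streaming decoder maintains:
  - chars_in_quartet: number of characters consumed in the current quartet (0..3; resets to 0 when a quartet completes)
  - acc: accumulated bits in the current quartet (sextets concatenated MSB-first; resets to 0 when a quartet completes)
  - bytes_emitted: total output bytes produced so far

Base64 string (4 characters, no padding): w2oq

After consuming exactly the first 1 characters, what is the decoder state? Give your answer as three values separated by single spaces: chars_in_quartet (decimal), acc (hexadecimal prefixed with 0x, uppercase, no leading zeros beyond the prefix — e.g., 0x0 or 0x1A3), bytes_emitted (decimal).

Answer: 1 0x30 0

Derivation:
After char 0 ('w'=48): chars_in_quartet=1 acc=0x30 bytes_emitted=0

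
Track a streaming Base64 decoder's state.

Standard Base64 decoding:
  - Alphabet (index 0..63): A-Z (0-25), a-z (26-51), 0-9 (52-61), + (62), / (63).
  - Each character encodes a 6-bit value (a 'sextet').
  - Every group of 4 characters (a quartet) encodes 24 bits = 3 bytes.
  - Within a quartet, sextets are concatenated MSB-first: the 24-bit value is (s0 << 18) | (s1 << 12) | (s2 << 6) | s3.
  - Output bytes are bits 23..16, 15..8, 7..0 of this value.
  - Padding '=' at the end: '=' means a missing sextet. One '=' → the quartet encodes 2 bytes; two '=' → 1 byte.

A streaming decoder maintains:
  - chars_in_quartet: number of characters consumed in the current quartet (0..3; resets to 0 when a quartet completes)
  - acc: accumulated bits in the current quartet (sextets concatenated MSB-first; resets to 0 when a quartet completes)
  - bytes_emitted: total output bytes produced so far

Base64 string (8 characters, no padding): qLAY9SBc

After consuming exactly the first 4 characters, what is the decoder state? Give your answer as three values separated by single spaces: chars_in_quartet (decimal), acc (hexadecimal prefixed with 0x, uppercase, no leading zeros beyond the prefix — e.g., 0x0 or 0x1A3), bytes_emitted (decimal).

Answer: 0 0x0 3

Derivation:
After char 0 ('q'=42): chars_in_quartet=1 acc=0x2A bytes_emitted=0
After char 1 ('L'=11): chars_in_quartet=2 acc=0xA8B bytes_emitted=0
After char 2 ('A'=0): chars_in_quartet=3 acc=0x2A2C0 bytes_emitted=0
After char 3 ('Y'=24): chars_in_quartet=4 acc=0xA8B018 -> emit A8 B0 18, reset; bytes_emitted=3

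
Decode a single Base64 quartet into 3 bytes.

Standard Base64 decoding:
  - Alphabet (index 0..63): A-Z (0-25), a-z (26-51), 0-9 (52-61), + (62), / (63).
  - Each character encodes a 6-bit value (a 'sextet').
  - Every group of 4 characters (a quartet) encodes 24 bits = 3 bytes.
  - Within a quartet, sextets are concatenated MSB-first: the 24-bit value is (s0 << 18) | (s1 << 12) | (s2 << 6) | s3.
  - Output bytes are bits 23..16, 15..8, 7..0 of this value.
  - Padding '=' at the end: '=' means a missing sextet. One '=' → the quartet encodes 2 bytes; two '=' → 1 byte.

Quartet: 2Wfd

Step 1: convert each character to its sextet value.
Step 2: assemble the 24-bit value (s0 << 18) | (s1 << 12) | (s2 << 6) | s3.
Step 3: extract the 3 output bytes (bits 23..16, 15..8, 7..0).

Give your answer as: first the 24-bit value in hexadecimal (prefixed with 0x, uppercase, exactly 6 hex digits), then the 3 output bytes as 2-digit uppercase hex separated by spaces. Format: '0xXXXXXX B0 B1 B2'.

Answer: 0xD967DD D9 67 DD

Derivation:
Sextets: 2=54, W=22, f=31, d=29
24-bit: (54<<18) | (22<<12) | (31<<6) | 29
      = 0xD80000 | 0x016000 | 0x0007C0 | 0x00001D
      = 0xD967DD
Bytes: (v>>16)&0xFF=D9, (v>>8)&0xFF=67, v&0xFF=DD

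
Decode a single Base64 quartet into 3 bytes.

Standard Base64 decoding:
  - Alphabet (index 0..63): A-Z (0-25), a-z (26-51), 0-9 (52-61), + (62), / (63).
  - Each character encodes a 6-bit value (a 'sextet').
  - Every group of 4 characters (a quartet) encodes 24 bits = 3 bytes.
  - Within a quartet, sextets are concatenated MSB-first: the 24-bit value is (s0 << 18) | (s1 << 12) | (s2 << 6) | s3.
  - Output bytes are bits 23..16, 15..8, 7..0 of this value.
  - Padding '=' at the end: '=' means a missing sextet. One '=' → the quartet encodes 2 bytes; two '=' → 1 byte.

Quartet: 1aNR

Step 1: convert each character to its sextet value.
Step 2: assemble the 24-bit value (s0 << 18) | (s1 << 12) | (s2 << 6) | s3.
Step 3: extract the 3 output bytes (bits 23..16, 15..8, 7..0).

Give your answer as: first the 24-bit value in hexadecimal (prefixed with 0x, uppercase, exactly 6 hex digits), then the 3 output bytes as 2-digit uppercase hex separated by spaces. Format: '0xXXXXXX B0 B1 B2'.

Answer: 0xD5A351 D5 A3 51

Derivation:
Sextets: 1=53, a=26, N=13, R=17
24-bit: (53<<18) | (26<<12) | (13<<6) | 17
      = 0xD40000 | 0x01A000 | 0x000340 | 0x000011
      = 0xD5A351
Bytes: (v>>16)&0xFF=D5, (v>>8)&0xFF=A3, v&0xFF=51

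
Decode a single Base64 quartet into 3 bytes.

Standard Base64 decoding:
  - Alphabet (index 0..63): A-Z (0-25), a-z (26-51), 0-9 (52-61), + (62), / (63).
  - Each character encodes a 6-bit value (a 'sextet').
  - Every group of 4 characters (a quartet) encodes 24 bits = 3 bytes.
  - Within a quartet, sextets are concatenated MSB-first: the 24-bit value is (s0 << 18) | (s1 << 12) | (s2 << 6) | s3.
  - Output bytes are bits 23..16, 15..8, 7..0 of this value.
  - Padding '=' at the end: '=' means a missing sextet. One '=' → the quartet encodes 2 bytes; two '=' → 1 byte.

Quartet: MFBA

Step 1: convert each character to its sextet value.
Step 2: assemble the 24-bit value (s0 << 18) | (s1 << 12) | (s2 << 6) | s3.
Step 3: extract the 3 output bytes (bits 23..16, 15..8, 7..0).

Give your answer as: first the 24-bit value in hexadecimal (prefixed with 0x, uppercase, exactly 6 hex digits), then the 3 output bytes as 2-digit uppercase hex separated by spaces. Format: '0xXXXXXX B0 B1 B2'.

Sextets: M=12, F=5, B=1, A=0
24-bit: (12<<18) | (5<<12) | (1<<6) | 0
      = 0x300000 | 0x005000 | 0x000040 | 0x000000
      = 0x305040
Bytes: (v>>16)&0xFF=30, (v>>8)&0xFF=50, v&0xFF=40

Answer: 0x305040 30 50 40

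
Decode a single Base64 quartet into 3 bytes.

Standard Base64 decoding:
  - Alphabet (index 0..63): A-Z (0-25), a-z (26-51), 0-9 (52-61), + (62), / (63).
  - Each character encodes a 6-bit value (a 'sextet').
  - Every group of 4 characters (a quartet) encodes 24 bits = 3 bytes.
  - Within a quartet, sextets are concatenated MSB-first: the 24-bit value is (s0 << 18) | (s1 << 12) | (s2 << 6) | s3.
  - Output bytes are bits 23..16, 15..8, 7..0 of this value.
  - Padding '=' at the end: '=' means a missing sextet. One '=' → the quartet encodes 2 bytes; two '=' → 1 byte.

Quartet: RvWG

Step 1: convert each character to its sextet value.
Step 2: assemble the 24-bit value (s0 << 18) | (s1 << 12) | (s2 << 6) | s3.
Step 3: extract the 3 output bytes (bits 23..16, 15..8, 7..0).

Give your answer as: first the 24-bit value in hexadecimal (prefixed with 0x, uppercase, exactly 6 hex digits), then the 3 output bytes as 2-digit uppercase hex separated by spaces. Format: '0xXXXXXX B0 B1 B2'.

Answer: 0x46F586 46 F5 86

Derivation:
Sextets: R=17, v=47, W=22, G=6
24-bit: (17<<18) | (47<<12) | (22<<6) | 6
      = 0x440000 | 0x02F000 | 0x000580 | 0x000006
      = 0x46F586
Bytes: (v>>16)&0xFF=46, (v>>8)&0xFF=F5, v&0xFF=86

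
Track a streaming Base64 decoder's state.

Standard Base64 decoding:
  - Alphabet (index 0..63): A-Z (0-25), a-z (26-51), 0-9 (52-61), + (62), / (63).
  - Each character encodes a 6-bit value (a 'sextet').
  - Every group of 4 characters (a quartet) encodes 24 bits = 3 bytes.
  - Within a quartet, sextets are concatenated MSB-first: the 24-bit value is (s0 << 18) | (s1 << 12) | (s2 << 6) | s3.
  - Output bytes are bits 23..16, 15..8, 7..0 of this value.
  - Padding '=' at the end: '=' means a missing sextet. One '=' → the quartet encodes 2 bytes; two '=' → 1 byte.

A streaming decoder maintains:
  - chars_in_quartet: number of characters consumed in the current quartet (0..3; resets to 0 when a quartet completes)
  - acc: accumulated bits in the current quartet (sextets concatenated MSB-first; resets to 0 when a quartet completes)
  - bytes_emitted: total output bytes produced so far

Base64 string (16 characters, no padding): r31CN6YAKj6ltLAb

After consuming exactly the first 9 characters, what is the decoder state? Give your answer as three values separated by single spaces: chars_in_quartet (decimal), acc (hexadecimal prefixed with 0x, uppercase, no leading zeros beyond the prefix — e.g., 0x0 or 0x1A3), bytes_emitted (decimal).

After char 0 ('r'=43): chars_in_quartet=1 acc=0x2B bytes_emitted=0
After char 1 ('3'=55): chars_in_quartet=2 acc=0xAF7 bytes_emitted=0
After char 2 ('1'=53): chars_in_quartet=3 acc=0x2BDF5 bytes_emitted=0
After char 3 ('C'=2): chars_in_quartet=4 acc=0xAF7D42 -> emit AF 7D 42, reset; bytes_emitted=3
After char 4 ('N'=13): chars_in_quartet=1 acc=0xD bytes_emitted=3
After char 5 ('6'=58): chars_in_quartet=2 acc=0x37A bytes_emitted=3
After char 6 ('Y'=24): chars_in_quartet=3 acc=0xDE98 bytes_emitted=3
After char 7 ('A'=0): chars_in_quartet=4 acc=0x37A600 -> emit 37 A6 00, reset; bytes_emitted=6
After char 8 ('K'=10): chars_in_quartet=1 acc=0xA bytes_emitted=6

Answer: 1 0xA 6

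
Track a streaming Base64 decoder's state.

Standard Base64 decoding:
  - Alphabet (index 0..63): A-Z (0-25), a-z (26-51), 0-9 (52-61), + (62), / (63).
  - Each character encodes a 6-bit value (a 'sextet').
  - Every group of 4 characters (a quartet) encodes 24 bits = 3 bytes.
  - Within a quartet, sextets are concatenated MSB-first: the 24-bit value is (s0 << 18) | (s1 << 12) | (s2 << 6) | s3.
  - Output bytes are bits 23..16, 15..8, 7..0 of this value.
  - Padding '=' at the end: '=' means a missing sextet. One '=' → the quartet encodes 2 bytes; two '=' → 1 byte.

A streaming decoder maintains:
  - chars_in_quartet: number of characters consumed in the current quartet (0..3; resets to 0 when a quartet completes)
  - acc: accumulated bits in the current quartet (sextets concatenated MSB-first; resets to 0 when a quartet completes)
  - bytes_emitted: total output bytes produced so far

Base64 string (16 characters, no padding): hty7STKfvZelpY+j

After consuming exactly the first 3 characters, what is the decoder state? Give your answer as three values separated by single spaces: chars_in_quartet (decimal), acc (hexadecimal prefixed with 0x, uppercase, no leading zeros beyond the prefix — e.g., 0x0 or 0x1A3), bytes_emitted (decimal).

Answer: 3 0x21B72 0

Derivation:
After char 0 ('h'=33): chars_in_quartet=1 acc=0x21 bytes_emitted=0
After char 1 ('t'=45): chars_in_quartet=2 acc=0x86D bytes_emitted=0
After char 2 ('y'=50): chars_in_quartet=3 acc=0x21B72 bytes_emitted=0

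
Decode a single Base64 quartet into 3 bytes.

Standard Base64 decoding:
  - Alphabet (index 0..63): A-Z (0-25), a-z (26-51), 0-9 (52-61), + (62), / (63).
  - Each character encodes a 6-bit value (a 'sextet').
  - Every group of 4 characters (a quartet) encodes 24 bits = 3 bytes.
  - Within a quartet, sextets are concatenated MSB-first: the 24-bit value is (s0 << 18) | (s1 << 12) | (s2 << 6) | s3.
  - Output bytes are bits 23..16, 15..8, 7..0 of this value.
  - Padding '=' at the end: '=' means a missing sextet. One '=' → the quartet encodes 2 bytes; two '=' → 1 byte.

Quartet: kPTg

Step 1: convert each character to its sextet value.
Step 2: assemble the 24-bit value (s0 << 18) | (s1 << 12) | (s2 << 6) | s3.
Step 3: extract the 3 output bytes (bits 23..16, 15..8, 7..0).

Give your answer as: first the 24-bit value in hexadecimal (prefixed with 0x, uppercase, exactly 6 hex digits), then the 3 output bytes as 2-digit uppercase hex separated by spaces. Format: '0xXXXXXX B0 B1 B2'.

Sextets: k=36, P=15, T=19, g=32
24-bit: (36<<18) | (15<<12) | (19<<6) | 32
      = 0x900000 | 0x00F000 | 0x0004C0 | 0x000020
      = 0x90F4E0
Bytes: (v>>16)&0xFF=90, (v>>8)&0xFF=F4, v&0xFF=E0

Answer: 0x90F4E0 90 F4 E0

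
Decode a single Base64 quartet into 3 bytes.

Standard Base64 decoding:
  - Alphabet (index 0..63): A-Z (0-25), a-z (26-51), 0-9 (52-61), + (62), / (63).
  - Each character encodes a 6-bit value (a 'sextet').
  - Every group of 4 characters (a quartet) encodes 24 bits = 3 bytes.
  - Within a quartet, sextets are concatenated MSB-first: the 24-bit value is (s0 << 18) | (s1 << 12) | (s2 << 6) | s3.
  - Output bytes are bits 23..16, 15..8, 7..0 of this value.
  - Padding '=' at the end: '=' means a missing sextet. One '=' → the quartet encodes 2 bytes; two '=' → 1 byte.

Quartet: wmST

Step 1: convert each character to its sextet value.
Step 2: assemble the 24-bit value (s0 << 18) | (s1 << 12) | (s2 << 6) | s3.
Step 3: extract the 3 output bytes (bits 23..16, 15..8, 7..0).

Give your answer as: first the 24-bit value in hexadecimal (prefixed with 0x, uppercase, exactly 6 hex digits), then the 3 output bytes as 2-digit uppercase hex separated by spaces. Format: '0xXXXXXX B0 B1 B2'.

Answer: 0xC26493 C2 64 93

Derivation:
Sextets: w=48, m=38, S=18, T=19
24-bit: (48<<18) | (38<<12) | (18<<6) | 19
      = 0xC00000 | 0x026000 | 0x000480 | 0x000013
      = 0xC26493
Bytes: (v>>16)&0xFF=C2, (v>>8)&0xFF=64, v&0xFF=93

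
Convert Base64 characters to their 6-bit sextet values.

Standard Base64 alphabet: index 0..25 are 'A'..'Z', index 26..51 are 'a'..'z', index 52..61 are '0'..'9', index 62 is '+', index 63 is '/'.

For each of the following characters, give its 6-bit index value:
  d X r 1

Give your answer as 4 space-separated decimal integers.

'd': a..z range, 26 + ord('d') − ord('a') = 29
'X': A..Z range, ord('X') − ord('A') = 23
'r': a..z range, 26 + ord('r') − ord('a') = 43
'1': 0..9 range, 52 + ord('1') − ord('0') = 53

Answer: 29 23 43 53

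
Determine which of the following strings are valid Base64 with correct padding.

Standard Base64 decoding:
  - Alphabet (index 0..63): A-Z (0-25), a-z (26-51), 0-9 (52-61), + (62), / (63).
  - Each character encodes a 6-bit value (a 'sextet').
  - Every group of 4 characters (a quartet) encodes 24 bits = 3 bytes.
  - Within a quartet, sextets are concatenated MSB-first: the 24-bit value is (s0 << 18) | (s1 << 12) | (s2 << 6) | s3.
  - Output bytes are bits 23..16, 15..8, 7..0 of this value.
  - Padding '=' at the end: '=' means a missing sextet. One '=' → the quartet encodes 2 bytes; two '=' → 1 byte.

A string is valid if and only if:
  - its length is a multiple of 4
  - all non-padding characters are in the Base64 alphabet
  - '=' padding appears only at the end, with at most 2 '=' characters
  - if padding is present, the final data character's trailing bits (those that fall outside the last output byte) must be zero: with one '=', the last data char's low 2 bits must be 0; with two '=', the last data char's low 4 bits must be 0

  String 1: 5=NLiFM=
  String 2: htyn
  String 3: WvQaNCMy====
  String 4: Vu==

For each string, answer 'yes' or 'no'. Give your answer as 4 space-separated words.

String 1: '5=NLiFM=' → invalid (bad char(s): ['=']; '=' in middle)
String 2: 'htyn' → valid
String 3: 'WvQaNCMy====' → invalid (4 pad chars (max 2))
String 4: 'Vu==' → invalid (bad trailing bits)

Answer: no yes no no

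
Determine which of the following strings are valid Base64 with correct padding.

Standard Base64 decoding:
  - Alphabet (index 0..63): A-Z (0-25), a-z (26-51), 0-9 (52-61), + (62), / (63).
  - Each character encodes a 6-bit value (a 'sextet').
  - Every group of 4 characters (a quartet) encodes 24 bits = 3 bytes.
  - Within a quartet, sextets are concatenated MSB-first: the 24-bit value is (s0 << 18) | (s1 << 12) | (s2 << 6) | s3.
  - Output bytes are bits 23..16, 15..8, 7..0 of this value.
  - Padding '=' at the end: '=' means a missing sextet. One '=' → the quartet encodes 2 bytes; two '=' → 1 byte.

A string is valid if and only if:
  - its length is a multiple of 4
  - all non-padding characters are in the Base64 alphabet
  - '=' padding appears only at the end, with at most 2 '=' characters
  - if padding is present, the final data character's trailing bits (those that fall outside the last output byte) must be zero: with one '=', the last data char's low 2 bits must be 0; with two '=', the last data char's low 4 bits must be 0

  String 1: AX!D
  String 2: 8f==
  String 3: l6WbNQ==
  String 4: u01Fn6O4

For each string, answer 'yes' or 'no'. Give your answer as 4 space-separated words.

String 1: 'AX!D' → invalid (bad char(s): ['!'])
String 2: '8f==' → invalid (bad trailing bits)
String 3: 'l6WbNQ==' → valid
String 4: 'u01Fn6O4' → valid

Answer: no no yes yes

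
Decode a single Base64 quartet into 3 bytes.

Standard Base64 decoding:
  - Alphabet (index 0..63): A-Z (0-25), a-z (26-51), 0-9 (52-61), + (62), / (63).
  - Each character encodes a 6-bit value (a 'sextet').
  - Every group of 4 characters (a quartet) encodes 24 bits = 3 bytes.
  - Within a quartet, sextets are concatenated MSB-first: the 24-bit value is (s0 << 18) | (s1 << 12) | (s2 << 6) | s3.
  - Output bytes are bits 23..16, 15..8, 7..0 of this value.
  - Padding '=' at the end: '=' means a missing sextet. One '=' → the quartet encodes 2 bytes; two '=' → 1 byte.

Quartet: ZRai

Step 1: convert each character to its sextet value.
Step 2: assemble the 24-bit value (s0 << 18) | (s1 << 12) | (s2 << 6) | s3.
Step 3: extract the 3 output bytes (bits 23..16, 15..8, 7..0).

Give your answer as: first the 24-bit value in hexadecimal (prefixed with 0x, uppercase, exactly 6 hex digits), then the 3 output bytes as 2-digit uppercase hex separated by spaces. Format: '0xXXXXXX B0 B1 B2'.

Answer: 0x6516A2 65 16 A2

Derivation:
Sextets: Z=25, R=17, a=26, i=34
24-bit: (25<<18) | (17<<12) | (26<<6) | 34
      = 0x640000 | 0x011000 | 0x000680 | 0x000022
      = 0x6516A2
Bytes: (v>>16)&0xFF=65, (v>>8)&0xFF=16, v&0xFF=A2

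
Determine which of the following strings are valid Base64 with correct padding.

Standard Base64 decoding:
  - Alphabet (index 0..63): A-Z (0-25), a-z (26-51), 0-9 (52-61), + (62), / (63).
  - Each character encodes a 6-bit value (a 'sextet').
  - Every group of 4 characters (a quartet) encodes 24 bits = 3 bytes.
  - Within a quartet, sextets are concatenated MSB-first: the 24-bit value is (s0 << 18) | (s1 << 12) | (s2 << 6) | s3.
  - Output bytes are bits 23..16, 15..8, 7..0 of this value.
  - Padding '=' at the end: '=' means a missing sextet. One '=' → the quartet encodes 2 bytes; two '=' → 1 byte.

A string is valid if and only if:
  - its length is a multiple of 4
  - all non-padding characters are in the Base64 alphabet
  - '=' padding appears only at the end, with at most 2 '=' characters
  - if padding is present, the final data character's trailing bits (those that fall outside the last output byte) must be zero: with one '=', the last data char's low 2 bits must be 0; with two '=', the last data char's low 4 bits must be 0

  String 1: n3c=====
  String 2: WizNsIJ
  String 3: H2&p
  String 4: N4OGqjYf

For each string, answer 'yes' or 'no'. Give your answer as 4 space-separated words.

Answer: no no no yes

Derivation:
String 1: 'n3c=====' → invalid (5 pad chars (max 2))
String 2: 'WizNsIJ' → invalid (len=7 not mult of 4)
String 3: 'H2&p' → invalid (bad char(s): ['&'])
String 4: 'N4OGqjYf' → valid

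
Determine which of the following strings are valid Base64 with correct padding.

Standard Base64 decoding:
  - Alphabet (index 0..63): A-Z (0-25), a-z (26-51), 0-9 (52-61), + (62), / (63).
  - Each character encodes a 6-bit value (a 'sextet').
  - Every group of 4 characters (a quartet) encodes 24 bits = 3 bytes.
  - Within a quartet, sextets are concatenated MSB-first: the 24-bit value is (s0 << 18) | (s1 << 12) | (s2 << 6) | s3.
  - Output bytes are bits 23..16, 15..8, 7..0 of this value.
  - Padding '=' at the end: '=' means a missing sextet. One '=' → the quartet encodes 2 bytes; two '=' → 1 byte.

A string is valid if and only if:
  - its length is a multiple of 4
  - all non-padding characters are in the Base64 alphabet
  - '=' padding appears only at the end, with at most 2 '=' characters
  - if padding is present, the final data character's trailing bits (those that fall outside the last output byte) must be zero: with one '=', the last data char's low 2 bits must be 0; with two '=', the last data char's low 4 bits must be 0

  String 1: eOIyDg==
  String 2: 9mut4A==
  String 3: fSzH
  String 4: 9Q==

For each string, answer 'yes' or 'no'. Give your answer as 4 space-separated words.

String 1: 'eOIyDg==' → valid
String 2: '9mut4A==' → valid
String 3: 'fSzH' → valid
String 4: '9Q==' → valid

Answer: yes yes yes yes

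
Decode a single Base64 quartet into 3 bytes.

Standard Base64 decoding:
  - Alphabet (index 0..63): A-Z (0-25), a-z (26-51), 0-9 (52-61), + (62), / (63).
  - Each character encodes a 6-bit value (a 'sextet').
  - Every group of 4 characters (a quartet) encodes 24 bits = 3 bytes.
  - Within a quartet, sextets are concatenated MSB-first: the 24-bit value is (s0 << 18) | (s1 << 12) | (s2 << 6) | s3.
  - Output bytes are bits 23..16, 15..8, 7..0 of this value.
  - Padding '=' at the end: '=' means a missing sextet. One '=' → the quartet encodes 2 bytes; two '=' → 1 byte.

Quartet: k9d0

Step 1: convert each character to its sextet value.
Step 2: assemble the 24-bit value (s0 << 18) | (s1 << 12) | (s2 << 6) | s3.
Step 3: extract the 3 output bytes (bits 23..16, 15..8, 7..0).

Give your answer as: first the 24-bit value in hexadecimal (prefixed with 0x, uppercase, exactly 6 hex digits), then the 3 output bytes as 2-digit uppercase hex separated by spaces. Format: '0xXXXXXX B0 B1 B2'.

Answer: 0x93D774 93 D7 74

Derivation:
Sextets: k=36, 9=61, d=29, 0=52
24-bit: (36<<18) | (61<<12) | (29<<6) | 52
      = 0x900000 | 0x03D000 | 0x000740 | 0x000034
      = 0x93D774
Bytes: (v>>16)&0xFF=93, (v>>8)&0xFF=D7, v&0xFF=74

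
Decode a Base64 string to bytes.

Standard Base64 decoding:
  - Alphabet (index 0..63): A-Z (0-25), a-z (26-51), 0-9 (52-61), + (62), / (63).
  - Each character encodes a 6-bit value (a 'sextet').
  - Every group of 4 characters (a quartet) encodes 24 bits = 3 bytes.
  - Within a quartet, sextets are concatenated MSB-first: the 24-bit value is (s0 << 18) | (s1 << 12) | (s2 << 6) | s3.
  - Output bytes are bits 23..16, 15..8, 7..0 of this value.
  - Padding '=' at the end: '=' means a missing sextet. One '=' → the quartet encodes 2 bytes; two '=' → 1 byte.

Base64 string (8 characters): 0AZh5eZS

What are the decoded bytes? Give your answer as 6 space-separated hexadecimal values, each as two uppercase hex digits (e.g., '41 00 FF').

After char 0 ('0'=52): chars_in_quartet=1 acc=0x34 bytes_emitted=0
After char 1 ('A'=0): chars_in_quartet=2 acc=0xD00 bytes_emitted=0
After char 2 ('Z'=25): chars_in_quartet=3 acc=0x34019 bytes_emitted=0
After char 3 ('h'=33): chars_in_quartet=4 acc=0xD00661 -> emit D0 06 61, reset; bytes_emitted=3
After char 4 ('5'=57): chars_in_quartet=1 acc=0x39 bytes_emitted=3
After char 5 ('e'=30): chars_in_quartet=2 acc=0xE5E bytes_emitted=3
After char 6 ('Z'=25): chars_in_quartet=3 acc=0x39799 bytes_emitted=3
After char 7 ('S'=18): chars_in_quartet=4 acc=0xE5E652 -> emit E5 E6 52, reset; bytes_emitted=6

Answer: D0 06 61 E5 E6 52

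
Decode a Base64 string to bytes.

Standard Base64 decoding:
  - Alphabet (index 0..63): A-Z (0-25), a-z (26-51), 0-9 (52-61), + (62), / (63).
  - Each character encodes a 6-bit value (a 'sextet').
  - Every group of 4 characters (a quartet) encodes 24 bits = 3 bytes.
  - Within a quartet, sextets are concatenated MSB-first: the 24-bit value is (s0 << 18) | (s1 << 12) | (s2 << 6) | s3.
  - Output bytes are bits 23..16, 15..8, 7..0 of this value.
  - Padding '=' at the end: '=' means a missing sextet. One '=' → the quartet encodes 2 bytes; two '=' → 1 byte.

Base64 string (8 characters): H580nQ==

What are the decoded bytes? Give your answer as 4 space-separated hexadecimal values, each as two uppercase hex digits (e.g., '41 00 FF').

After char 0 ('H'=7): chars_in_quartet=1 acc=0x7 bytes_emitted=0
After char 1 ('5'=57): chars_in_quartet=2 acc=0x1F9 bytes_emitted=0
After char 2 ('8'=60): chars_in_quartet=3 acc=0x7E7C bytes_emitted=0
After char 3 ('0'=52): chars_in_quartet=4 acc=0x1F9F34 -> emit 1F 9F 34, reset; bytes_emitted=3
After char 4 ('n'=39): chars_in_quartet=1 acc=0x27 bytes_emitted=3
After char 5 ('Q'=16): chars_in_quartet=2 acc=0x9D0 bytes_emitted=3
Padding '==': partial quartet acc=0x9D0 -> emit 9D; bytes_emitted=4

Answer: 1F 9F 34 9D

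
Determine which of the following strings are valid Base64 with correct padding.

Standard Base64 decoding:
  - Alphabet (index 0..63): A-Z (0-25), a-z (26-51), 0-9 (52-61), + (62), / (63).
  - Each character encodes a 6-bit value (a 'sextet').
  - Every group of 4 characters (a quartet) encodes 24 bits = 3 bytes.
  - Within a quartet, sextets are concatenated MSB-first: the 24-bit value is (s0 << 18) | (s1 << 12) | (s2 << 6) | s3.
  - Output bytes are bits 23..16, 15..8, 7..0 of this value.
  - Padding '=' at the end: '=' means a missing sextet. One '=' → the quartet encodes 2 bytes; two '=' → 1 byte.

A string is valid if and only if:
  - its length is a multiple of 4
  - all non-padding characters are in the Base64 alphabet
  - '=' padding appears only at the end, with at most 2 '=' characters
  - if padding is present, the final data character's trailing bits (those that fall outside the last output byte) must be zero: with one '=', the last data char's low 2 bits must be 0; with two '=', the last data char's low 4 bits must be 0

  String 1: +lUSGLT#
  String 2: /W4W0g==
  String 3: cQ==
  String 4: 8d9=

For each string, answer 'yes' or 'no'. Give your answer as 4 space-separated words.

String 1: '+lUSGLT#' → invalid (bad char(s): ['#'])
String 2: '/W4W0g==' → valid
String 3: 'cQ==' → valid
String 4: '8d9=' → invalid (bad trailing bits)

Answer: no yes yes no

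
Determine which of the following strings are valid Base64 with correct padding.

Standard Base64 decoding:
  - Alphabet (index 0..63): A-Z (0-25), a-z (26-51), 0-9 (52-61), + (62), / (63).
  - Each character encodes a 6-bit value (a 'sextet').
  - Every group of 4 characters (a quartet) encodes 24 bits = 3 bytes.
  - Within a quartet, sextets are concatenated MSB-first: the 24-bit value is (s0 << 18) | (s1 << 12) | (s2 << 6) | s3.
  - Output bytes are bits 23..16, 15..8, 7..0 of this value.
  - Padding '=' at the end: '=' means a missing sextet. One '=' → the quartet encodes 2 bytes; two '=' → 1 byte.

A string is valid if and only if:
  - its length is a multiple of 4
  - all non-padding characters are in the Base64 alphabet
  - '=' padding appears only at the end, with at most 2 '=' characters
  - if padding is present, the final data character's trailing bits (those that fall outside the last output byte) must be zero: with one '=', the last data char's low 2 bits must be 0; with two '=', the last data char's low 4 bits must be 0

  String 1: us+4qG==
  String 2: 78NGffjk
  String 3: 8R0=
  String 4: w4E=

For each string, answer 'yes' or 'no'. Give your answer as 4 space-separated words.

String 1: 'us+4qG==' → invalid (bad trailing bits)
String 2: '78NGffjk' → valid
String 3: '8R0=' → valid
String 4: 'w4E=' → valid

Answer: no yes yes yes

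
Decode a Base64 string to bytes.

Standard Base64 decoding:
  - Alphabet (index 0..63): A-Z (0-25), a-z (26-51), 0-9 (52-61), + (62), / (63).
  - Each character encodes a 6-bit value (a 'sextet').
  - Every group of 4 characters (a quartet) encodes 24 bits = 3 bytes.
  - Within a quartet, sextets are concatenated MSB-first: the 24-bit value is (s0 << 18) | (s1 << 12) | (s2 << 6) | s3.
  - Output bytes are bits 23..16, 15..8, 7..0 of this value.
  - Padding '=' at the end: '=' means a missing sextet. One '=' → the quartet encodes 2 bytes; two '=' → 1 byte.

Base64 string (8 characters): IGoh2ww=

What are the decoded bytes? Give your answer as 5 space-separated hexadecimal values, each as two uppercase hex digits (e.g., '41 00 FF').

After char 0 ('I'=8): chars_in_quartet=1 acc=0x8 bytes_emitted=0
After char 1 ('G'=6): chars_in_quartet=2 acc=0x206 bytes_emitted=0
After char 2 ('o'=40): chars_in_quartet=3 acc=0x81A8 bytes_emitted=0
After char 3 ('h'=33): chars_in_quartet=4 acc=0x206A21 -> emit 20 6A 21, reset; bytes_emitted=3
After char 4 ('2'=54): chars_in_quartet=1 acc=0x36 bytes_emitted=3
After char 5 ('w'=48): chars_in_quartet=2 acc=0xDB0 bytes_emitted=3
After char 6 ('w'=48): chars_in_quartet=3 acc=0x36C30 bytes_emitted=3
Padding '=': partial quartet acc=0x36C30 -> emit DB 0C; bytes_emitted=5

Answer: 20 6A 21 DB 0C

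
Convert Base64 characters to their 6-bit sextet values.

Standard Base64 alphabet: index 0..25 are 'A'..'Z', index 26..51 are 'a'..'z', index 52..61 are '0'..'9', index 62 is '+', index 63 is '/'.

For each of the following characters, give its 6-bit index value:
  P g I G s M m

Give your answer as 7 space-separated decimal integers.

Answer: 15 32 8 6 44 12 38

Derivation:
'P': A..Z range, ord('P') − ord('A') = 15
'g': a..z range, 26 + ord('g') − ord('a') = 32
'I': A..Z range, ord('I') − ord('A') = 8
'G': A..Z range, ord('G') − ord('A') = 6
's': a..z range, 26 + ord('s') − ord('a') = 44
'M': A..Z range, ord('M') − ord('A') = 12
'm': a..z range, 26 + ord('m') − ord('a') = 38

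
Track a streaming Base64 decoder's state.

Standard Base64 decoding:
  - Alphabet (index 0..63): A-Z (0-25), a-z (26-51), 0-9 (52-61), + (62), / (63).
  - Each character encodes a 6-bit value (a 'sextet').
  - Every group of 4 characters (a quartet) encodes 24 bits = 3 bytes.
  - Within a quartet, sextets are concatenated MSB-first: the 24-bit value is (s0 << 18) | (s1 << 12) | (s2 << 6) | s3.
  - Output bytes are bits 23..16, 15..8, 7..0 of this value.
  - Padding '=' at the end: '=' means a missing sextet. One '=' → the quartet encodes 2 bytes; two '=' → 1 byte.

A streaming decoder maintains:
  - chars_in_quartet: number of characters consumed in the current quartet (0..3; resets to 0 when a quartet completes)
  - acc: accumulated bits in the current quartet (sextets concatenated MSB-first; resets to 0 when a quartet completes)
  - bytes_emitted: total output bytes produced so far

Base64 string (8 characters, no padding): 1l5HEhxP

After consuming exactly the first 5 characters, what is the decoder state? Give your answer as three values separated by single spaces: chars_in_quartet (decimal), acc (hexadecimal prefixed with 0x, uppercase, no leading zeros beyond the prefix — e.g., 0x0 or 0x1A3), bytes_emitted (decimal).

Answer: 1 0x4 3

Derivation:
After char 0 ('1'=53): chars_in_quartet=1 acc=0x35 bytes_emitted=0
After char 1 ('l'=37): chars_in_quartet=2 acc=0xD65 bytes_emitted=0
After char 2 ('5'=57): chars_in_quartet=3 acc=0x35979 bytes_emitted=0
After char 3 ('H'=7): chars_in_quartet=4 acc=0xD65E47 -> emit D6 5E 47, reset; bytes_emitted=3
After char 4 ('E'=4): chars_in_quartet=1 acc=0x4 bytes_emitted=3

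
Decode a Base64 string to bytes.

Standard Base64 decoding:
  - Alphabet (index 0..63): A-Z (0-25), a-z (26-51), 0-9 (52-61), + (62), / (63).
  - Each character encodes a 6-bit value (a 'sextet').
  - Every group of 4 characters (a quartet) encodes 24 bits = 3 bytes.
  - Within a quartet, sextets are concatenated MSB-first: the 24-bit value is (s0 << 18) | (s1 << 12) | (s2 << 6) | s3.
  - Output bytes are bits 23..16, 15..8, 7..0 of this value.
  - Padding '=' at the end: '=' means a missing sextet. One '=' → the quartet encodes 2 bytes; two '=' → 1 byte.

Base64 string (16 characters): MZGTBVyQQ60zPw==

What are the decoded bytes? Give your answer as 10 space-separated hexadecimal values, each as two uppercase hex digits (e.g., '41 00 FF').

Answer: 31 91 93 05 5C 90 43 AD 33 3F

Derivation:
After char 0 ('M'=12): chars_in_quartet=1 acc=0xC bytes_emitted=0
After char 1 ('Z'=25): chars_in_quartet=2 acc=0x319 bytes_emitted=0
After char 2 ('G'=6): chars_in_quartet=3 acc=0xC646 bytes_emitted=0
After char 3 ('T'=19): chars_in_quartet=4 acc=0x319193 -> emit 31 91 93, reset; bytes_emitted=3
After char 4 ('B'=1): chars_in_quartet=1 acc=0x1 bytes_emitted=3
After char 5 ('V'=21): chars_in_quartet=2 acc=0x55 bytes_emitted=3
After char 6 ('y'=50): chars_in_quartet=3 acc=0x1572 bytes_emitted=3
After char 7 ('Q'=16): chars_in_quartet=4 acc=0x55C90 -> emit 05 5C 90, reset; bytes_emitted=6
After char 8 ('Q'=16): chars_in_quartet=1 acc=0x10 bytes_emitted=6
After char 9 ('6'=58): chars_in_quartet=2 acc=0x43A bytes_emitted=6
After char 10 ('0'=52): chars_in_quartet=3 acc=0x10EB4 bytes_emitted=6
After char 11 ('z'=51): chars_in_quartet=4 acc=0x43AD33 -> emit 43 AD 33, reset; bytes_emitted=9
After char 12 ('P'=15): chars_in_quartet=1 acc=0xF bytes_emitted=9
After char 13 ('w'=48): chars_in_quartet=2 acc=0x3F0 bytes_emitted=9
Padding '==': partial quartet acc=0x3F0 -> emit 3F; bytes_emitted=10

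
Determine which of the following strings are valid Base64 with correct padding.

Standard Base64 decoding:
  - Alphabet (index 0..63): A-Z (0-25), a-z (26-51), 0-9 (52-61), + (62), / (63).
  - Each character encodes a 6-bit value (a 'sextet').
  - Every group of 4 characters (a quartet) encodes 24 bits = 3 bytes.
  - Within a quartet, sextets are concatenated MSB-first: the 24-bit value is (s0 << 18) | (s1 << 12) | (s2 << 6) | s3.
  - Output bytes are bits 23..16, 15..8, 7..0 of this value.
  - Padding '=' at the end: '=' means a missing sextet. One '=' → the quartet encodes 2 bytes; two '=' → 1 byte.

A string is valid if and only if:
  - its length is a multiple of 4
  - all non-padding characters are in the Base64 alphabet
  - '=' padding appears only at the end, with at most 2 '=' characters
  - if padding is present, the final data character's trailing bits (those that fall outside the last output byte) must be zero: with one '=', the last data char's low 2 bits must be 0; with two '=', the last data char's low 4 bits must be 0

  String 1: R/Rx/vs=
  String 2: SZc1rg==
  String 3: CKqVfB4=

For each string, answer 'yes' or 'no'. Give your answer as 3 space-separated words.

String 1: 'R/Rx/vs=' → valid
String 2: 'SZc1rg==' → valid
String 3: 'CKqVfB4=' → valid

Answer: yes yes yes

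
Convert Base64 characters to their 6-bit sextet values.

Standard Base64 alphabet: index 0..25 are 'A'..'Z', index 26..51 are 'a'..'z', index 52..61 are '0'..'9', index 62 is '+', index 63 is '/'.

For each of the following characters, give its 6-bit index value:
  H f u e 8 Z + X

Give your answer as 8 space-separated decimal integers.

Answer: 7 31 46 30 60 25 62 23

Derivation:
'H': A..Z range, ord('H') − ord('A') = 7
'f': a..z range, 26 + ord('f') − ord('a') = 31
'u': a..z range, 26 + ord('u') − ord('a') = 46
'e': a..z range, 26 + ord('e') − ord('a') = 30
'8': 0..9 range, 52 + ord('8') − ord('0') = 60
'Z': A..Z range, ord('Z') − ord('A') = 25
'+': index 62
'X': A..Z range, ord('X') − ord('A') = 23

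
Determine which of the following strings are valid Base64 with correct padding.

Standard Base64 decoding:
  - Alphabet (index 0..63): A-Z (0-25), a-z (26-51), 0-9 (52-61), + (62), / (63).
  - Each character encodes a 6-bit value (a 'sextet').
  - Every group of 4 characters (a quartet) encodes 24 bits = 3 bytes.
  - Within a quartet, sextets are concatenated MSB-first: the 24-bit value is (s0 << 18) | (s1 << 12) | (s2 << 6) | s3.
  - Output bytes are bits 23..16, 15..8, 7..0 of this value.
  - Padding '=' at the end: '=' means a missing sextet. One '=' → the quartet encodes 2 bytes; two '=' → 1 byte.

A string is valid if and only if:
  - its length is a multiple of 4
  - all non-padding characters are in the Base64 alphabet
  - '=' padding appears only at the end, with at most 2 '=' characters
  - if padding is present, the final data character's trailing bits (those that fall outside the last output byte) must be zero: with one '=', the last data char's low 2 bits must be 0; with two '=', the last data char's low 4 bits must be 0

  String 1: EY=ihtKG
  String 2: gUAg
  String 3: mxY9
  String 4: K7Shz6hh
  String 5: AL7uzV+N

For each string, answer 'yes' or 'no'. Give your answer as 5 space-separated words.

String 1: 'EY=ihtKG' → invalid (bad char(s): ['=']; '=' in middle)
String 2: 'gUAg' → valid
String 3: 'mxY9' → valid
String 4: 'K7Shz6hh' → valid
String 5: 'AL7uzV+N' → valid

Answer: no yes yes yes yes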